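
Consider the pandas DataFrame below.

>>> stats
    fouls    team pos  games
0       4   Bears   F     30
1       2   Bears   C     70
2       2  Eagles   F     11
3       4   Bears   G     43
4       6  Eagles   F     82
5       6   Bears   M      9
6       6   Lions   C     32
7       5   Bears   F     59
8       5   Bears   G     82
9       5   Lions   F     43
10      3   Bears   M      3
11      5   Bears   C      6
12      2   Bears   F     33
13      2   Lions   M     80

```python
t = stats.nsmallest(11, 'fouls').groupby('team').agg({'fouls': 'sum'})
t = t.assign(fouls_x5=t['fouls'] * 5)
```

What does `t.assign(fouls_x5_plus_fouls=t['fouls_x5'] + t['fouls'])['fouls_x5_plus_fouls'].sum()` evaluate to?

234

take 11 rows with smallest fouls:
    fouls    team pos  games
1       2   Bears   C     70
2       2  Eagles   F     11
12      2   Bears   F     33
13      2   Lions   M     80
10      3   Bears   M      3
0       4   Bears   F     30
3       4   Bears   G     43
7       5   Bears   F     59
8       5   Bears   G     82
9       5   Lions   F     43
11      5   Bears   C      6
group by team, sum of fouls:
        fouls
team         
Bears      30
Eagles      2
Lions       7
add column fouls_x5 = t['fouls'] * 5:
        fouls  fouls_x5
team                   
Bears      30       150
Eagles      2        10
Lions       7        35
add column fouls_x5_plus_fouls = t['fouls_x5'] + t['fouls']:
        fouls  fouls_x5  fouls_x5_plus_fouls
team                                        
Bears      30       150                  180
Eagles      2        10                   12
Lions       7        35                   42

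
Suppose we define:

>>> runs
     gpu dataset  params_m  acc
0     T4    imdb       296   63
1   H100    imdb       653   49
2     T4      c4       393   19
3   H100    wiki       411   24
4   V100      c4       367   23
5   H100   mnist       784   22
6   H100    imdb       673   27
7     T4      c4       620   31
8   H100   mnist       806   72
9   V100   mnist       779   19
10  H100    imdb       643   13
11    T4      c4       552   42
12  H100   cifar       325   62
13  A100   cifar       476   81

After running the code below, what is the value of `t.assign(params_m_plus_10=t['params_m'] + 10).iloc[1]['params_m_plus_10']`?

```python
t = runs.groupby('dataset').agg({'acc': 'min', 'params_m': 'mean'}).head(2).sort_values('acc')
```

group by dataset: min(acc), mean(params_m):
         acc    params_m
dataset                 
c4        19  483.000000
cifar     62  400.500000
imdb      13  566.250000
mnist     19  789.666667
wiki      24  411.000000
take first 2 rows:
         acc  params_m
dataset               
c4        19     483.0
cifar     62     400.5
sort by acc:
         acc  params_m
dataset               
c4        19     483.0
cifar     62     400.5
add column params_m_plus_10 = t['params_m'] + 10:
         acc  params_m  params_m_plus_10
dataset                                 
c4        19     483.0             493.0
cifar     62     400.5             410.5
Then the value at position 1, column 'params_m_plus_10': 410.5

410.5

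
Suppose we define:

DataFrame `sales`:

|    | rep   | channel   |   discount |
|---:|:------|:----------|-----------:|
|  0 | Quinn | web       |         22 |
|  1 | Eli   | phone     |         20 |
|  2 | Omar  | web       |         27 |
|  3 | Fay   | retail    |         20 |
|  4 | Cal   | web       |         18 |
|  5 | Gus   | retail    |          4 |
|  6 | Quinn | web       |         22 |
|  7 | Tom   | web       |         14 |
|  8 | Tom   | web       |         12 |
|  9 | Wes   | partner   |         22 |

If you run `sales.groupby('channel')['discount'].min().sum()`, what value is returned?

58

group by channel, min of discount:
channel
partner    22
phone      20
retail      4
web        12
Name: discount, dtype: int64
Taking the sum of the resulting series gives 58.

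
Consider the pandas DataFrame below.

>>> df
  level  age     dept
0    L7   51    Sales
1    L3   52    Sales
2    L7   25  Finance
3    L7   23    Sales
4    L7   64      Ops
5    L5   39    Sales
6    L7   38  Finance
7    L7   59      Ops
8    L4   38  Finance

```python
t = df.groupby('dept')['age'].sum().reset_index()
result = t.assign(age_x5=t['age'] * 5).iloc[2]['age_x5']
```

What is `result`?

group by dept, sum of age:
dept
Finance    101
Ops        123
Sales      165
Name: age, dtype: int64
reset_index():
      dept  age
0  Finance  101
1      Ops  123
2    Sales  165
add column age_x5 = t['age'] * 5:
      dept  age  age_x5
0  Finance  101     505
1      Ops  123     615
2    Sales  165     825
Taking the value at position 2, column 'age_x5' gives 825.

825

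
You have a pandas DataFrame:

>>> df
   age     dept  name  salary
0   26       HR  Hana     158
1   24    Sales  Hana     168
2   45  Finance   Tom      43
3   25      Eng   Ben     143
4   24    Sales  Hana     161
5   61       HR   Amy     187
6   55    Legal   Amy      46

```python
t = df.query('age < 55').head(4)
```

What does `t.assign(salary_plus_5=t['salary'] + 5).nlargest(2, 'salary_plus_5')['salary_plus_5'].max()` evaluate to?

173

filter rows where age < 55:
   age     dept  name  salary
0   26       HR  Hana     158
1   24    Sales  Hana     168
2   45  Finance   Tom      43
3   25      Eng   Ben     143
4   24    Sales  Hana     161
take first 4 rows:
   age     dept  name  salary
0   26       HR  Hana     158
1   24    Sales  Hana     168
2   45  Finance   Tom      43
3   25      Eng   Ben     143
add column salary_plus_5 = t['salary'] + 5:
   age     dept  name  salary  salary_plus_5
0   26       HR  Hana     158            163
1   24    Sales  Hana     168            173
2   45  Finance   Tom      43             48
3   25      Eng   Ben     143            148
take 2 rows with largest salary_plus_5:
   age   dept  name  salary  salary_plus_5
1   24  Sales  Hana     168            173
0   26     HR  Hana     158            163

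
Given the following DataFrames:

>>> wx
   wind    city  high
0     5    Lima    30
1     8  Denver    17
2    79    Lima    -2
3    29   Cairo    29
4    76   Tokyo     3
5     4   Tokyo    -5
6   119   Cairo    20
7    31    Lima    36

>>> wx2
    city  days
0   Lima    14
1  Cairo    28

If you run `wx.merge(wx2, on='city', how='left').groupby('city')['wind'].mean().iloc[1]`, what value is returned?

merge on 'city' (how='left') → 8 rows:
   wind    city  high  days
0     5    Lima    30  14.0
1     8  Denver    17   NaN
2    79    Lima    -2  14.0
3    29   Cairo    29  28.0
4    76   Tokyo     3   NaN
5     4   Tokyo    -5   NaN
6   119   Cairo    20  28.0
7    31    Lima    36  14.0
group by city, mean of wind:
city
Cairo     74.000000
Denver     8.000000
Lima      38.333333
Tokyo     40.000000
Name: wind, dtype: float64
Finally, value at position 1 = 8.0.

8.0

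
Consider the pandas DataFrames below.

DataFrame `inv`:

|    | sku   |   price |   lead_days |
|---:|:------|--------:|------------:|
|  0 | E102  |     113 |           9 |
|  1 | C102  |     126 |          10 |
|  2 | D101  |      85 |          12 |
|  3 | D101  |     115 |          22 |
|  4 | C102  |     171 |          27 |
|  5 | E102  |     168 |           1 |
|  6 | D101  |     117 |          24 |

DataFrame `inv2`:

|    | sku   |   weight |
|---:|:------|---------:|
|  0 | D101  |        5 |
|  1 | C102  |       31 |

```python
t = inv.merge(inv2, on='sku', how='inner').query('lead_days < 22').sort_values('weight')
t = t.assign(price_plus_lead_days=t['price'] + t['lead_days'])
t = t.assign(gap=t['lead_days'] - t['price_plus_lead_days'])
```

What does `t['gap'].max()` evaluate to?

-85

merge on 'sku' (how='inner') → 5 rows:
    sku  price  lead_days  weight
0  C102    126         10      31
1  D101     85         12       5
2  D101    115         22       5
3  C102    171         27      31
4  D101    117         24       5
filter rows where lead_days < 22:
    sku  price  lead_days  weight
0  C102    126         10      31
1  D101     85         12       5
sort by weight:
    sku  price  lead_days  weight
1  D101     85         12       5
0  C102    126         10      31
add column price_plus_lead_days = t['price'] + t['lead_days']:
    sku  price  lead_days  weight  price_plus_lead_days
1  D101     85         12       5                    97
0  C102    126         10      31                   136
add column gap = t['lead_days'] - t['price_plus_lead_days']:
    sku  price  lead_days  weight  price_plus_lead_days  gap
1  D101     85         12       5                    97  -85
0  C102    126         10      31                   136 -126
max of column 'gap' → -85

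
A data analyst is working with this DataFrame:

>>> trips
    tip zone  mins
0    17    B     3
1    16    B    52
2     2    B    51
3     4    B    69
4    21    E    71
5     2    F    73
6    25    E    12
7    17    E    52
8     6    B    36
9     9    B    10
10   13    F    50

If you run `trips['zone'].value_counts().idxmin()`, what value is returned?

F

value_counts of zone:
zone
B    6
E    3
F    2
Name: count, dtype: int64
So idxmin() = F.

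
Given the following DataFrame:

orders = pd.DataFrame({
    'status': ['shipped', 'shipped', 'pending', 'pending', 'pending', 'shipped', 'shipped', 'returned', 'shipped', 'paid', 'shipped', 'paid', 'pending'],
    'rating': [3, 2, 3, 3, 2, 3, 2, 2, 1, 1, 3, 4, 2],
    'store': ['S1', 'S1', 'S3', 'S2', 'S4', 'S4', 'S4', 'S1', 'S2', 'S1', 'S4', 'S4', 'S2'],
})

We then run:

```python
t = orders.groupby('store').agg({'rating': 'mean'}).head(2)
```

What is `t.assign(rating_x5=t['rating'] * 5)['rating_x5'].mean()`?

group by store, mean of rating:
       rating
store        
S1        2.0
S2        2.0
S3        3.0
S4        2.8
take first 2 rows:
       rating
store        
S1        2.0
S2        2.0
add column rating_x5 = t['rating'] * 5:
       rating  rating_x5
store                   
S1        2.0       10.0
S2        2.0       10.0
mean of column 'rating_x5' → 10.0

10.0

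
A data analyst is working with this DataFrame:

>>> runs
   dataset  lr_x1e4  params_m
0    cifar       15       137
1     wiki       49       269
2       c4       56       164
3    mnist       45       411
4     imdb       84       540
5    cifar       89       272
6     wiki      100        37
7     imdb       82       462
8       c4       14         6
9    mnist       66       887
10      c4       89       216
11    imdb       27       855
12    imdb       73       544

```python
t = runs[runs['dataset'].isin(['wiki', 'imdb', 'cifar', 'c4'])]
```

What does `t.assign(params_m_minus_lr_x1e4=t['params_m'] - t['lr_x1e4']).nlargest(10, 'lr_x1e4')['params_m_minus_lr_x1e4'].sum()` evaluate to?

2832

filter rows where dataset in ['wiki', 'imdb', 'cifar', 'c4']:
   dataset  lr_x1e4  params_m
0    cifar       15       137
1     wiki       49       269
2       c4       56       164
4     imdb       84       540
5    cifar       89       272
6     wiki      100        37
7     imdb       82       462
8       c4       14         6
10      c4       89       216
11    imdb       27       855
12    imdb       73       544
add column params_m_minus_lr_x1e4 = t['params_m'] - t['lr_x1e4']:
   dataset  lr_x1e4  params_m  params_m_minus_lr_x1e4
0    cifar       15       137                     122
1     wiki       49       269                     220
2       c4       56       164                     108
4     imdb       84       540                     456
5    cifar       89       272                     183
6     wiki      100        37                     -63
7     imdb       82       462                     380
8       c4       14         6                      -8
10      c4       89       216                     127
11    imdb       27       855                     828
12    imdb       73       544                     471
take 10 rows with largest lr_x1e4:
   dataset  lr_x1e4  params_m  params_m_minus_lr_x1e4
6     wiki      100        37                     -63
5    cifar       89       272                     183
10      c4       89       216                     127
4     imdb       84       540                     456
7     imdb       82       462                     380
12    imdb       73       544                     471
2       c4       56       164                     108
1     wiki       49       269                     220
11    imdb       27       855                     828
0    cifar       15       137                     122
Hence 2832.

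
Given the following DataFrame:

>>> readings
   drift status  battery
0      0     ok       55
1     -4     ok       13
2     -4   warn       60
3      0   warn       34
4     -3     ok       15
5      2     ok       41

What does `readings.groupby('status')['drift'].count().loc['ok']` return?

4

group by status, count of drift:
status
ok      4
warn    2
Name: drift, dtype: int64
value at index 'ok' → 4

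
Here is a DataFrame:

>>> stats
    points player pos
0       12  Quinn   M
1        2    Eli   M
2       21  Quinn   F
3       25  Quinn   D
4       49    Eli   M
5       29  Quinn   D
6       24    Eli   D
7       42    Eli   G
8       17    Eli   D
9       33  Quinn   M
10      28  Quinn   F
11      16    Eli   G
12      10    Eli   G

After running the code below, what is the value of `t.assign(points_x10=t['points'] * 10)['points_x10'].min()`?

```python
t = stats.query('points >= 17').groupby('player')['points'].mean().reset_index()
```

filter rows where points >= 17:
    points player pos
2       21  Quinn   F
3       25  Quinn   D
4       49    Eli   M
5       29  Quinn   D
6       24    Eli   D
7       42    Eli   G
8       17    Eli   D
9       33  Quinn   M
10      28  Quinn   F
group by player, mean of points:
player
Eli      33.0
Quinn    27.2
Name: points, dtype: float64
reset_index():
  player  points
0    Eli    33.0
1  Quinn    27.2
add column points_x10 = t['points'] * 10:
  player  points  points_x10
0    Eli    33.0       330.0
1  Quinn    27.2       272.0

272.0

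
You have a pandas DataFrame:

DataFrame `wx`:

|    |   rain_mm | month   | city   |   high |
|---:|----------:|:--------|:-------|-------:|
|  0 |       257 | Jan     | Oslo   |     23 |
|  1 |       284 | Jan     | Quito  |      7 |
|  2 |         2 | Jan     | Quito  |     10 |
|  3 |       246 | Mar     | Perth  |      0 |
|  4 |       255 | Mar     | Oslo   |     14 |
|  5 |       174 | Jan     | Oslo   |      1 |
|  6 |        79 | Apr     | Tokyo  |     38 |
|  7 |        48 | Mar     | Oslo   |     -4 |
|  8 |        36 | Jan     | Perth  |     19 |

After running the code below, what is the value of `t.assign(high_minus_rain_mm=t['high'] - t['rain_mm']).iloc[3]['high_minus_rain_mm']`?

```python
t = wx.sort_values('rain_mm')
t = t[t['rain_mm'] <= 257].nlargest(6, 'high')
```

-241

sort by rain_mm:
   rain_mm month   city  high
2        2   Jan  Quito    10
8       36   Jan  Perth    19
7       48   Mar   Oslo    -4
6       79   Apr  Tokyo    38
5      174   Jan   Oslo     1
3      246   Mar  Perth     0
4      255   Mar   Oslo    14
0      257   Jan   Oslo    23
1      284   Jan  Quito     7
filter rows where rain_mm <= 257:
   rain_mm month   city  high
2        2   Jan  Quito    10
8       36   Jan  Perth    19
7       48   Mar   Oslo    -4
6       79   Apr  Tokyo    38
5      174   Jan   Oslo     1
3      246   Mar  Perth     0
4      255   Mar   Oslo    14
0      257   Jan   Oslo    23
take 6 rows with largest high:
   rain_mm month   city  high
6       79   Apr  Tokyo    38
0      257   Jan   Oslo    23
8       36   Jan  Perth    19
4      255   Mar   Oslo    14
2        2   Jan  Quito    10
5      174   Jan   Oslo     1
add column high_minus_rain_mm = t['high'] - t['rain_mm']:
   rain_mm month   city  high  high_minus_rain_mm
6       79   Apr  Tokyo    38                 -41
0      257   Jan   Oslo    23                -234
8       36   Jan  Perth    19                 -17
4      255   Mar   Oslo    14                -241
2        2   Jan  Quito    10                   8
5      174   Jan   Oslo     1                -173
The value at position 3, column 'high_minus_rain_mm' is -241.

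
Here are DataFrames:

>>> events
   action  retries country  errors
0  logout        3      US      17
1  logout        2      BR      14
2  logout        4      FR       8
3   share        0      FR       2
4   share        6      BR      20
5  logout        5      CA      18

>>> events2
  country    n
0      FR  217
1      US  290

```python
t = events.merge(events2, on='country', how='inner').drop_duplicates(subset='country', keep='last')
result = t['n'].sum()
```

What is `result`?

507

merge on 'country' (how='inner') → 3 rows:
   action  retries country  errors    n
0  logout        3      US      17  290
1  logout        4      FR       8  217
2   share        0      FR       2  217
drop duplicate country (keep=last):
   action  retries country  errors    n
0  logout        3      US      17  290
2   share        0      FR       2  217
Then the sum of column 'n': 507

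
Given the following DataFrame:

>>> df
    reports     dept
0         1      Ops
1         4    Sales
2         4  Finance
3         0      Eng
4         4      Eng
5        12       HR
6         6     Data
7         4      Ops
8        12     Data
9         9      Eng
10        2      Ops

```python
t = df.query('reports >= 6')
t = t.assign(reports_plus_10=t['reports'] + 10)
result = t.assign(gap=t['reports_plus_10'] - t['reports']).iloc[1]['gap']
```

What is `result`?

10

filter rows where reports >= 6:
   reports  dept
5       12    HR
6        6  Data
8       12  Data
9        9   Eng
add column reports_plus_10 = t['reports'] + 10:
   reports  dept  reports_plus_10
5       12    HR               22
6        6  Data               16
8       12  Data               22
9        9   Eng               19
add column gap = t['reports_plus_10'] - t['reports']:
   reports  dept  reports_plus_10  gap
5       12    HR               22   10
6        6  Data               16   10
8       12  Data               22   10
9        9   Eng               19   10
The value at position 1, column 'gap' is 10.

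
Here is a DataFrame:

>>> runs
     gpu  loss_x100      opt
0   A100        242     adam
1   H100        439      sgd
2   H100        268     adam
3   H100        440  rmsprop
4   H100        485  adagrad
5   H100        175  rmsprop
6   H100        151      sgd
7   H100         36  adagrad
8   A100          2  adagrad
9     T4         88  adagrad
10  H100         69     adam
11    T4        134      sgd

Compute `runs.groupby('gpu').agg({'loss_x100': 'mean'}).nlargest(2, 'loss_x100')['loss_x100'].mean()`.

group by gpu, mean of loss_x100:
      loss_x100
gpu            
A100    122.000
H100    257.875
T4      111.000
take 2 rows with largest loss_x100:
      loss_x100
gpu            
H100    257.875
A100    122.000

189.9375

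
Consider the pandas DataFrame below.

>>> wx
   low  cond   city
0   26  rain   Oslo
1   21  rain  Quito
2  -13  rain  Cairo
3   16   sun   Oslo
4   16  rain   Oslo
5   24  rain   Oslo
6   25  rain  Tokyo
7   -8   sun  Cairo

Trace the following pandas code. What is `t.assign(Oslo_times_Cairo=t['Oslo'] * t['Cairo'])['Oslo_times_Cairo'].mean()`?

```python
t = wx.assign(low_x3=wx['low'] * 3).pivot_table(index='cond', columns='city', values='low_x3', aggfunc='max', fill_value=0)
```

add column low_x3 = wx['low'] * 3:
   low  cond   city  low_x3
0   26  rain   Oslo      78
1   21  rain  Quito      63
2  -13  rain  Cairo     -39
3   16   sun   Oslo      48
4   16  rain   Oslo      48
5   24  rain   Oslo      72
6   25  rain  Tokyo      75
7   -8   sun  Cairo     -24
pivot: rows=cond, cols=city, max(low_x3):
city  Cairo  Oslo  Quito  Tokyo
cond                           
rain    -39    78     63     75
sun     -24    48      0      0
add column Oslo_times_Cairo = t['Oslo'] * t['Cairo']:
city  Cairo  Oslo  Quito  Tokyo  Oslo_times_Cairo
cond                                             
rain    -39    78     63     75             -3042
sun     -24    48      0      0             -1152
Taking the mean of column 'Oslo_times_Cairo' gives -2097.0.

-2097.0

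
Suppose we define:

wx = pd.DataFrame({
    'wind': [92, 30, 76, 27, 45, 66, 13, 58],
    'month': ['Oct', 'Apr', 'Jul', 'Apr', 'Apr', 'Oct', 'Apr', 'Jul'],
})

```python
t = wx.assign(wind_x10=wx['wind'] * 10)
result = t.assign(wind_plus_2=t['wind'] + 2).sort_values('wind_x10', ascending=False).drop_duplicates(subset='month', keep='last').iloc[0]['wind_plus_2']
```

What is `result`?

68

add column wind_x10 = wx['wind'] * 10:
   wind month  wind_x10
0    92   Oct       920
1    30   Apr       300
2    76   Jul       760
3    27   Apr       270
4    45   Apr       450
5    66   Oct       660
6    13   Apr       130
7    58   Jul       580
add column wind_plus_2 = t['wind'] + 2:
   wind month  wind_x10  wind_plus_2
0    92   Oct       920           94
1    30   Apr       300           32
2    76   Jul       760           78
3    27   Apr       270           29
4    45   Apr       450           47
5    66   Oct       660           68
6    13   Apr       130           15
7    58   Jul       580           60
sort by wind_x10 descending:
   wind month  wind_x10  wind_plus_2
0    92   Oct       920           94
2    76   Jul       760           78
5    66   Oct       660           68
7    58   Jul       580           60
4    45   Apr       450           47
1    30   Apr       300           32
3    27   Apr       270           29
6    13   Apr       130           15
drop duplicate month (keep=last):
   wind month  wind_x10  wind_plus_2
5    66   Oct       660           68
7    58   Jul       580           60
6    13   Apr       130           15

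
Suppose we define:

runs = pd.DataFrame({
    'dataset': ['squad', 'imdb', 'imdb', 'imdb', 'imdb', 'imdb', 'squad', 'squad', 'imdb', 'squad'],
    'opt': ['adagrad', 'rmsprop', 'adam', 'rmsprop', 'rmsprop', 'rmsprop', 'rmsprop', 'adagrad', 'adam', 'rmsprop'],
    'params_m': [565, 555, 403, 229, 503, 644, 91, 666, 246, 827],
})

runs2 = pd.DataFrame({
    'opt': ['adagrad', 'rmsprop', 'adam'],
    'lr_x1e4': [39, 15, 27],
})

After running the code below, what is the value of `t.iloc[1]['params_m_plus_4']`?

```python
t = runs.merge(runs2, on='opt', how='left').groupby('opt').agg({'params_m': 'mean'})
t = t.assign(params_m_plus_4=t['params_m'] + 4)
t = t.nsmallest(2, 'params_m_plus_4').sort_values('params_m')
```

478.833333333

merge on 'opt' (how='left') → 10 rows:
  dataset      opt  params_m  lr_x1e4
0   squad  adagrad       565       39
1    imdb  rmsprop       555       15
2    imdb     adam       403       27
3    imdb  rmsprop       229       15
4    imdb  rmsprop       503       15
5    imdb  rmsprop       644       15
6   squad  rmsprop        91       15
7   squad  adagrad       666       39
8    imdb     adam       246       27
9   squad  rmsprop       827       15
group by opt, mean of params_m:
           params_m
opt                
adagrad  615.500000
adam     324.500000
rmsprop  474.833333
add column params_m_plus_4 = t['params_m'] + 4:
           params_m  params_m_plus_4
opt                                 
adagrad  615.500000       619.500000
adam     324.500000       328.500000
rmsprop  474.833333       478.833333
take 2 rows with smallest params_m_plus_4:
           params_m  params_m_plus_4
opt                                 
adam     324.500000       328.500000
rmsprop  474.833333       478.833333
sort by params_m:
           params_m  params_m_plus_4
opt                                 
adam     324.500000       328.500000
rmsprop  474.833333       478.833333
Hence 478.833333333.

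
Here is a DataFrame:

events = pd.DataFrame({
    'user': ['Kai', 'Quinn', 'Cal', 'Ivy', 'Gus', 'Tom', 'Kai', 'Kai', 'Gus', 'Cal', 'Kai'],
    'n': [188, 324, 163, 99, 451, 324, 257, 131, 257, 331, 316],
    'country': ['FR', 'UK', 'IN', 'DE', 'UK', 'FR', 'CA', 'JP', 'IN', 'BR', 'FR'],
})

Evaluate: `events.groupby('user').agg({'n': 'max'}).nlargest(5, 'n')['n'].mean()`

group by user, max of n:
         n
user      
Cal    331
Gus    451
Ivy     99
Kai    316
Quinn  324
Tom    324
take 5 rows with largest n:
         n
user      
Gus    451
Cal    331
Quinn  324
Tom    324
Kai    316
Finally, mean of column 'n' = 349.2.

349.2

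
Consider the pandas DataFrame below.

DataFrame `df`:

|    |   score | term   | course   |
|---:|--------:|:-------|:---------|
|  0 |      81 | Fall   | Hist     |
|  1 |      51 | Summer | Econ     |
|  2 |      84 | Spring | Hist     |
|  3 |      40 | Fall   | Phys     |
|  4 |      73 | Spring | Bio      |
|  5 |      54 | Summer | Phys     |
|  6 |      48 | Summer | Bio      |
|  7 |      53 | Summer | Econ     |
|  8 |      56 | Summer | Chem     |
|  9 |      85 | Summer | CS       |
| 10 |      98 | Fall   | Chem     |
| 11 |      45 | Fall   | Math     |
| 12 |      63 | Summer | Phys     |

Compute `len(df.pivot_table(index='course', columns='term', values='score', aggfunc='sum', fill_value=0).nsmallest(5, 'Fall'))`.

pivot: rows=course, cols=term, sum(score):
term    Fall  Spring  Summer
course                      
Bio        0      73      48
CS         0       0      85
Chem      98       0      56
Econ       0       0     104
Hist      81      84       0
Math      45       0       0
Phys      40       0     117
take 5 rows with smallest Fall:
term    Fall  Spring  Summer
course                      
Bio        0      73      48
CS         0       0      85
Econ       0       0     104
Phys      40       0     117
Math      45       0       0
Finally, number of rows = 5.

5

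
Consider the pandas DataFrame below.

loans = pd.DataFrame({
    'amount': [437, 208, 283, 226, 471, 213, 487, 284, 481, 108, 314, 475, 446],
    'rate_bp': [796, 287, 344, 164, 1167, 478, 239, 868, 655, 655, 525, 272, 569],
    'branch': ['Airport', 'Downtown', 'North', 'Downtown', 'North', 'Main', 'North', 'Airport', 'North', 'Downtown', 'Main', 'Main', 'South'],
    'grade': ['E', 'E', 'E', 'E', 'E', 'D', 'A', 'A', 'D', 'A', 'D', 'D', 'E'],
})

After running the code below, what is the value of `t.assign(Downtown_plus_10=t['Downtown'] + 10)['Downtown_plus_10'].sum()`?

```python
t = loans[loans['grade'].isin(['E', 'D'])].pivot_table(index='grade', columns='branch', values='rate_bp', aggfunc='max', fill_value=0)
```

307

filter rows where grade in ['E', 'D']:
    amount  rate_bp    branch grade
0      437      796   Airport     E
1      208      287  Downtown     E
2      283      344     North     E
3      226      164  Downtown     E
4      471     1167     North     E
5      213      478      Main     D
8      481      655     North     D
10     314      525      Main     D
11     475      272      Main     D
12     446      569     South     E
pivot: rows=grade, cols=branch, max(rate_bp):
branch  Airport  Downtown  Main  North  South
grade                                        
D             0         0   525    655      0
E           796       287     0   1167    569
add column Downtown_plus_10 = t['Downtown'] + 10:
branch  Airport  Downtown  Main  North  South  Downtown_plus_10
grade                                                          
D             0         0   525    655      0                10
E           796       287     0   1167    569               297
The sum of column 'Downtown_plus_10' is 307.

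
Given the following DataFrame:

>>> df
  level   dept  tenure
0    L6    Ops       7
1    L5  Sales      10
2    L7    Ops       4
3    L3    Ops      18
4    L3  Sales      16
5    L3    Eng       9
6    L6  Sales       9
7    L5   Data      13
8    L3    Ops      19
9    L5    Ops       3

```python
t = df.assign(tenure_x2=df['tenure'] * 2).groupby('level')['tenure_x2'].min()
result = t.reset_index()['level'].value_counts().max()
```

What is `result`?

1

add column tenure_x2 = df['tenure'] * 2:
  level   dept  tenure  tenure_x2
0    L6    Ops       7         14
1    L5  Sales      10         20
2    L7    Ops       4          8
3    L3    Ops      18         36
4    L3  Sales      16         32
5    L3    Eng       9         18
6    L6  Sales       9         18
7    L5   Data      13         26
8    L3    Ops      19         38
9    L5    Ops       3          6
group by level, min of tenure_x2:
level
L3    18
L5     6
L6    14
L7     8
Name: tenure_x2, dtype: int64
reset_index():
  level  tenure_x2
0    L3         18
1    L5          6
2    L6         14
3    L7          8
value_counts of level:
level
L3    1
L5    1
L6    1
L7    1
Name: count, dtype: int64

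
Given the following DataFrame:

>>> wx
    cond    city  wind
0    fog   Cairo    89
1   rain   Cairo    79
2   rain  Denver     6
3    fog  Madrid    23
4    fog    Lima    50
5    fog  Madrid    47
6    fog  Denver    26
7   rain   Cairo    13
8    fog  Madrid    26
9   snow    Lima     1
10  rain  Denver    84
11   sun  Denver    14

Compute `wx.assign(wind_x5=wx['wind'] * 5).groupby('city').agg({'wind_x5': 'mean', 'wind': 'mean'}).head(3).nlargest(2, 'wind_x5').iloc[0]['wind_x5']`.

add column wind_x5 = wx['wind'] * 5:
    cond    city  wind  wind_x5
0    fog   Cairo    89      445
1   rain   Cairo    79      395
2   rain  Denver     6       30
3    fog  Madrid    23      115
4    fog    Lima    50      250
5    fog  Madrid    47      235
6    fog  Denver    26      130
7   rain   Cairo    13       65
8    fog  Madrid    26      130
9   snow    Lima     1        5
10  rain  Denver    84      420
11   sun  Denver    14       70
group by city: mean(wind_x5), mean(wind):
           wind_x5       wind
city                         
Cairo   301.666667  60.333333
Denver  162.500000  32.500000
Lima    127.500000  25.500000
Madrid  160.000000  32.000000
take first 3 rows:
           wind_x5       wind
city                         
Cairo   301.666667  60.333333
Denver  162.500000  32.500000
Lima    127.500000  25.500000
take 2 rows with largest wind_x5:
           wind_x5       wind
city                         
Cairo   301.666667  60.333333
Denver  162.500000  32.500000
value at position 0, column 'wind_x5' → 301.666666667

301.666666667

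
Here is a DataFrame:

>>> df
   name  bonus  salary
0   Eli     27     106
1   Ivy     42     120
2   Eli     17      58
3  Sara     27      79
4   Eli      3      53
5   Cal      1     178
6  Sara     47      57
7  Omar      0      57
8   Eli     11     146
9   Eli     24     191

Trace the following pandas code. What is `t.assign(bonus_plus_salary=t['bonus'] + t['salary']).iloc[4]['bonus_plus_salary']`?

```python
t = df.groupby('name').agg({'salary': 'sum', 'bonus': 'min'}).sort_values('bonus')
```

162

group by name: sum(salary), min(bonus):
      salary  bonus
name               
Cal      178      1
Eli      554      3
Ivy      120     42
Omar      57      0
Sara     136     27
sort by bonus:
      salary  bonus
name               
Omar      57      0
Cal      178      1
Eli      554      3
Sara     136     27
Ivy      120     42
add column bonus_plus_salary = t['bonus'] + t['salary']:
      salary  bonus  bonus_plus_salary
name                                  
Omar      57      0                 57
Cal      178      1                179
Eli      554      3                557
Sara     136     27                163
Ivy      120     42                162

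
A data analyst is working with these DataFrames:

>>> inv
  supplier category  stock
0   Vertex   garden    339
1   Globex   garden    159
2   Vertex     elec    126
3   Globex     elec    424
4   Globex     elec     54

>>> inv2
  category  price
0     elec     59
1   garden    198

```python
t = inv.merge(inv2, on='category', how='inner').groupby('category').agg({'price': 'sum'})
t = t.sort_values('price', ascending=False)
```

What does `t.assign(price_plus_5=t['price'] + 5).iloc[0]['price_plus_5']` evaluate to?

401

merge on 'category' (how='inner') → 5 rows:
  supplier category  stock  price
0   Vertex   garden    339    198
1   Globex   garden    159    198
2   Vertex     elec    126     59
3   Globex     elec    424     59
4   Globex     elec     54     59
group by category, sum of price:
          price
category       
elec        177
garden      396
sort by price descending:
          price
category       
garden      396
elec        177
add column price_plus_5 = t['price'] + 5:
          price  price_plus_5
category                     
garden      396           401
elec        177           182
So iloc[0]['price_plus_5'] = 401.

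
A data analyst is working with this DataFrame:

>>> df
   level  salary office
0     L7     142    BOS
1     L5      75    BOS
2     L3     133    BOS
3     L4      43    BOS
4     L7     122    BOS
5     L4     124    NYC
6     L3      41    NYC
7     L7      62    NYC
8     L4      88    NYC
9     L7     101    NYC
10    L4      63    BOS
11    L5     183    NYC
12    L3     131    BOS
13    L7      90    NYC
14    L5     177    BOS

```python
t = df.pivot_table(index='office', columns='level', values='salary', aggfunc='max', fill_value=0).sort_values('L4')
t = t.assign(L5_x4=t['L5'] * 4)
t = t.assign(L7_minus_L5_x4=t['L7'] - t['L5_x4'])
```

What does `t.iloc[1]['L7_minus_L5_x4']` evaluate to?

pivot: rows=office, cols=level, max(salary):
level    L3   L4   L5   L7
office                    
BOS     133   63  177  142
NYC      41  124  183  101
sort by L4:
level    L3   L4   L5   L7
office                    
BOS     133   63  177  142
NYC      41  124  183  101
add column L5_x4 = t['L5'] * 4:
level    L3   L4   L5   L7  L5_x4
office                           
BOS     133   63  177  142    708
NYC      41  124  183  101    732
add column L7_minus_L5_x4 = t['L7'] - t['L5_x4']:
level    L3   L4   L5   L7  L5_x4  L7_minus_L5_x4
office                                           
BOS     133   63  177  142    708            -566
NYC      41  124  183  101    732            -631
Hence -631.

-631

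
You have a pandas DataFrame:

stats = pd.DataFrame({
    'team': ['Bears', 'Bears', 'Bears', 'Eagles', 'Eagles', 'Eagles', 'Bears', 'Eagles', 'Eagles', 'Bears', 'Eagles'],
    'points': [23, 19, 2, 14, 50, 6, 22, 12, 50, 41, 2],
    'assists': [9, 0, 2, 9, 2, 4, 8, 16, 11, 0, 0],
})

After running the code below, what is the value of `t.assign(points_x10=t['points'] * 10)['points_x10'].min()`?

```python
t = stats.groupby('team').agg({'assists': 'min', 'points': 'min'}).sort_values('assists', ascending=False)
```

group by team: min(assists), min(points):
        assists  points
team                   
Bears         0       2
Eagles        0       2
sort by assists descending:
        assists  points
team                   
Bears         0       2
Eagles        0       2
add column points_x10 = t['points'] * 10:
        assists  points  points_x10
team                               
Bears         0       2          20
Eagles        0       2          20
Reading off the min of column 'points_x10', we get 20.

20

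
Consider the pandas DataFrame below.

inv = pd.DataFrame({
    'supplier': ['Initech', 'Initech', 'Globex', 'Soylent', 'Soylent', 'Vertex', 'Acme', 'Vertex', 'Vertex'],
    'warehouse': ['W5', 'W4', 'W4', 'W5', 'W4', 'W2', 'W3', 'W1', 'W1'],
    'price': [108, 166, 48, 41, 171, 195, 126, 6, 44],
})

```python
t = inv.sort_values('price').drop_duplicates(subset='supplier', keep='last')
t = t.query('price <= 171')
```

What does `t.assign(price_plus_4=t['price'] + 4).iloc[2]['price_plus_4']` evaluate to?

sort by price:
  supplier warehouse  price
7   Vertex        W1      6
3  Soylent        W5     41
8   Vertex        W1     44
2   Globex        W4     48
0  Initech        W5    108
6     Acme        W3    126
1  Initech        W4    166
4  Soylent        W4    171
5   Vertex        W2    195
drop duplicate supplier (keep=last):
  supplier warehouse  price
2   Globex        W4     48
6     Acme        W3    126
1  Initech        W4    166
4  Soylent        W4    171
5   Vertex        W2    195
filter rows where price <= 171:
  supplier warehouse  price
2   Globex        W4     48
6     Acme        W3    126
1  Initech        W4    166
4  Soylent        W4    171
add column price_plus_4 = t['price'] + 4:
  supplier warehouse  price  price_plus_4
2   Globex        W4     48            52
6     Acme        W3    126           130
1  Initech        W4    166           170
4  Soylent        W4    171           175
value at position 2, column 'price_plus_4' → 170

170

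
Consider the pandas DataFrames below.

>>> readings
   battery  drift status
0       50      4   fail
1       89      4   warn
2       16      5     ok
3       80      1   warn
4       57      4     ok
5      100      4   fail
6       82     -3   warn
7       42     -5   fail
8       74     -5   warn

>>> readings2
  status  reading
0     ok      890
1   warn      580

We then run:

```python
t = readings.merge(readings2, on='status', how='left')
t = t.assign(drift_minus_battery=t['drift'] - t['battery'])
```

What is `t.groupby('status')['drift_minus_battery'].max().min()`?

merge on 'status' (how='left') → 9 rows:
   battery  drift status  reading
0       50      4   fail      NaN
1       89      4   warn    580.0
2       16      5     ok    890.0
3       80      1   warn    580.0
4       57      4     ok    890.0
5      100      4   fail      NaN
6       82     -3   warn    580.0
7       42     -5   fail      NaN
8       74     -5   warn    580.0
add column drift_minus_battery = t['drift'] - t['battery']:
   battery  drift status  reading  drift_minus_battery
0       50      4   fail      NaN                  -46
1       89      4   warn    580.0                  -85
2       16      5     ok    890.0                  -11
3       80      1   warn    580.0                  -79
4       57      4     ok    890.0                  -53
5      100      4   fail      NaN                  -96
6       82     -3   warn    580.0                  -85
7       42     -5   fail      NaN                  -47
8       74     -5   warn    580.0                  -79
group by status, max of drift_minus_battery:
status
fail   -46
ok     -11
warn   -79
Name: drift_minus_battery, dtype: int64
Hence -79.

-79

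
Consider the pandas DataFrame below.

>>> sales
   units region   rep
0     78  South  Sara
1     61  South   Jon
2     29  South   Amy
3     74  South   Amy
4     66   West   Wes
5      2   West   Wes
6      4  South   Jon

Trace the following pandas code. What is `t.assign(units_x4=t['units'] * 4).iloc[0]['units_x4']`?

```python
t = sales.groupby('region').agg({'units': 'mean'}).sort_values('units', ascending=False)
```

196.8

group by region, mean of units:
        units
region       
South    49.2
West     34.0
sort by units descending:
        units
region       
South    49.2
West     34.0
add column units_x4 = t['units'] * 4:
        units  units_x4
region                 
South    49.2     196.8
West     34.0     136.0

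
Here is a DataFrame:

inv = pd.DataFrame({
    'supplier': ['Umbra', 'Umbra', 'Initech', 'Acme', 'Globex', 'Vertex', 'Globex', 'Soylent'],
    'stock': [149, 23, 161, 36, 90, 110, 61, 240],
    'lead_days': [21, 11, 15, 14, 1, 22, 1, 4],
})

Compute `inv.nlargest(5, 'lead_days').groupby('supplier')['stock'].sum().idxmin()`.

Acme

take 5 rows with largest lead_days:
  supplier  stock  lead_days
5   Vertex    110         22
0    Umbra    149         21
2  Initech    161         15
3     Acme     36         14
1    Umbra     23         11
group by supplier, sum of stock:
supplier
Acme        36
Initech    161
Umbra      172
Vertex     110
Name: stock, dtype: int64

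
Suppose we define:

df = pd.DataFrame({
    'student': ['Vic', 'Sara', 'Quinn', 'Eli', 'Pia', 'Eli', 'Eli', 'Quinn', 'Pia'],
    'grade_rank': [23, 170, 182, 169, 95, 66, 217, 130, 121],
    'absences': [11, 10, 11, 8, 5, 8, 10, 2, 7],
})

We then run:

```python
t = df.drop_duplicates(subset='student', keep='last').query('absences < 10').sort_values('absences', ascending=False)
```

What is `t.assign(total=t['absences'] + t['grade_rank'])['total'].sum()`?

260

drop duplicate student (keep=last):
  student  grade_rank  absences
0     Vic          23        11
1    Sara         170        10
6     Eli         217        10
7   Quinn         130         2
8     Pia         121         7
filter rows where absences < 10:
  student  grade_rank  absences
7   Quinn         130         2
8     Pia         121         7
sort by absences descending:
  student  grade_rank  absences
8     Pia         121         7
7   Quinn         130         2
add column total = t['absences'] + t['grade_rank']:
  student  grade_rank  absences  total
8     Pia         121         7    128
7   Quinn         130         2    132
The sum of column 'total' is 260.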